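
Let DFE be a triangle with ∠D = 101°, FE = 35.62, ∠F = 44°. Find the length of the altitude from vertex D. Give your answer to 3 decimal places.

The third angle is ∠E = 180° − ∠D − ∠F = 35.00°.
Law of sines: ED = FE·sin F/sin D ≈ 25.207.
Law of sines: DF = FE·sin E/sin D ≈ 20.813.
Area = ½·FE·ED·sin E ≈ 257.5.
The altitude from D has length 2·area/FE ≈ 14.458.

h_D ≈ 14.458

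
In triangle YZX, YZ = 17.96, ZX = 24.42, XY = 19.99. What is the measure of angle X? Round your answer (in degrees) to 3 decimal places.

By the law of cosines, cos X = (ZX² + XY² − YZ²) / (2·ZX·XY) ≈ 0.68971, so ∠X ≈ 46.39°.

∠X ≈ 46.393°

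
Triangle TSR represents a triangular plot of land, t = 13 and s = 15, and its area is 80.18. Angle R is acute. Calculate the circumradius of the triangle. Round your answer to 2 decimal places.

7.98

From area = ½·t·s·sin R, we get sin R = 2·area/(t·s) ≈ 0.82236.
Taking the acute solution, ∠R ≈ 55.32°.
Law of cosines then gives r ≈ 13.119.
Circumradius = r/(2 sin R) ≈ 7.9763.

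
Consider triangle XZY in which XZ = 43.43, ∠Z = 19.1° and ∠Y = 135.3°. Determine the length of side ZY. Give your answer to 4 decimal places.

The third angle is ∠X = 180° − ∠Z − ∠Y = 25.60°.
Law of sines: ZY = XZ·sin X/sin Y ≈ 26.678.

26.6785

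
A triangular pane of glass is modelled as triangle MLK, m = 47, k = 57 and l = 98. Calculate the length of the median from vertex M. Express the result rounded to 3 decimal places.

Median from M: ½√(2·l² + 2·k² − m²) ≈ 76.644.

76.644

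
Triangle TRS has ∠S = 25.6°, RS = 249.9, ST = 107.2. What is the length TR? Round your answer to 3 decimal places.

By the law of cosines, TR² = RS² + ST² − 2·RS·ST·cos S = 25623, so TR ≈ 160.07.

160.072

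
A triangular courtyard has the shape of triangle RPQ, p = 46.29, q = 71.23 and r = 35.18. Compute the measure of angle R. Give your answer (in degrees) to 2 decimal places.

By the law of cosines, cos R = (p² + q² − r²) / (2·p·q) ≈ 0.90664, so ∠R ≈ 24.95°.

24.95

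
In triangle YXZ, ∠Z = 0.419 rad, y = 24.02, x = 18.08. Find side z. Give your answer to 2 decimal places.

10.51

By the law of cosines, z² = y² + x² − 2·y·x·cos Z = 110.42, so z ≈ 10.508.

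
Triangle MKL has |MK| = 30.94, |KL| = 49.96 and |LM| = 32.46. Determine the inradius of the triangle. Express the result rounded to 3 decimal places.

Semiperimeter s = (49.96 + 32.46 + 30.94)/2 = 56.68.
Heron's formula: area = √(56.68·6.72·24.22·25.74) ≈ 487.29.
Inradius = area/s = 487.29/56.68 ≈ 8.5973.

r ≈ 8.597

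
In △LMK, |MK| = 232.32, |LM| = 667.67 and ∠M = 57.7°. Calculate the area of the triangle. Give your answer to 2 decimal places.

65555.59

Area = ½·|LM|·|MK|·sin M ≈ 65556.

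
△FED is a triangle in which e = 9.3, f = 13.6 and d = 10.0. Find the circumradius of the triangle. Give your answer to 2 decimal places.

By the law of cosines, cos F = (e² + d² − f²) / (2·e·d) ≈ 0.00823, so ∠F ≈ 89.53°.
Circumradius = f/(2 sin F) ≈ 6.8002.

6.80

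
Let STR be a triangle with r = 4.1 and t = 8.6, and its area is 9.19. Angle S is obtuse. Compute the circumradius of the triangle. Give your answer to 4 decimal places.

11.7849

From area = ½·t·r·sin S, we get sin S = 2·area/(t·r) ≈ 0.52127.
Taking the obtuse solution, ∠S ≈ 148.58°.
Law of cosines then gives s ≈ 12.286.
Circumradius = s/(2 sin S) ≈ 11.785.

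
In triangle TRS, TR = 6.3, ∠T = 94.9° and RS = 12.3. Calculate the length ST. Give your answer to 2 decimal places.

Law of sines: sin S = TR·sin T/RS ≈ 0.51032.
Since RS ≥ TR, only the acute value applies: ∠S ≈ 30.69°.
Then ∠R = 180° − ∠T − ∠S ≈ 54.41°.
Law of sines gives ST = RS·sin R/sin T ≈ 10.04.

10.04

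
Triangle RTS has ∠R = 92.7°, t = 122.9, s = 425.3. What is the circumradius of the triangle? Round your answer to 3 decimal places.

224.363

By the law of cosines, r² = t² + s² − 2·t·s·cos R = 2.0091e+05, so r ≈ 448.23.
Area = ½·t·s·sin R ≈ 26106.
Circumradius = r/(2 sin R) ≈ 224.36.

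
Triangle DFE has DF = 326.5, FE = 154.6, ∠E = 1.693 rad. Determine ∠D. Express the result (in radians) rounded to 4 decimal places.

0.4893

Law of sines: sin D = FE·sin E/DF ≈ 0.46998.
Since DF ≥ FE, only the acute value applies: ∠D ≈ 0.489 rad.
Then ∠F = π − ∠E − ∠D ≈ 0.959 rad.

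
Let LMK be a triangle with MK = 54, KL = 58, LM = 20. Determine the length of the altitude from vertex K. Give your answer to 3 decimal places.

53.987

Semiperimeter s = (54 + 58 + 20)/2 = 66.
Heron's formula: area = √(66·12·8·46) ≈ 539.87.
The altitude from K has length 2·area/LM ≈ 53.987.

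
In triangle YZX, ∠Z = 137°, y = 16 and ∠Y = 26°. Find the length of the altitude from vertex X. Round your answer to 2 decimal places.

10.91

The third angle is ∠X = 180° − ∠Y − ∠Z = 17.00°.
Law of sines: z = y·sin Z/sin Y ≈ 24.892.
Law of sines: x = y·sin X/sin Y ≈ 10.671.
Area = ½·y·z·sin X ≈ 58.222.
The altitude from X has length 2·area/x ≈ 10.912.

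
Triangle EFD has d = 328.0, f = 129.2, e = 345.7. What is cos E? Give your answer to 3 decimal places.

0.056

By the law of cosines, cos E = (f² + d² − e²) / (2·f·d) ≈ 0.05626, so ∠E ≈ 1.5145 rad.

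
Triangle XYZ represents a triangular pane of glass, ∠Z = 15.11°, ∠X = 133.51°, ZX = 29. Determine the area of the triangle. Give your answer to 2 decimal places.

The third angle is ∠Y = 180° − ∠Z − ∠X = 31.38°.
Law of sines: YZ = ZX·sin X/sin Y ≈ 40.392.
Law of sines: XY = ZX·sin Z/sin Y ≈ 14.518.
Area = ½·ZX·YZ·sin Z ≈ 152.67.

152.67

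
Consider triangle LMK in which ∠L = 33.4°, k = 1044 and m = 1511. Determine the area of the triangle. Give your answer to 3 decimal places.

Area = ½·m·k·sin L ≈ 4.3419e+05.

434187.280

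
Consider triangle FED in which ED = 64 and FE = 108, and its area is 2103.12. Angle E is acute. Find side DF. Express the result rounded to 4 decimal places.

From area = ½·FE·ED·sin E, we get sin E = 2·area/(FE·ED) ≈ 0.60854.
Taking the acute solution, ∠E ≈ 37.48°.
Law of cosines then gives DF ≈ 69.212.

69.2124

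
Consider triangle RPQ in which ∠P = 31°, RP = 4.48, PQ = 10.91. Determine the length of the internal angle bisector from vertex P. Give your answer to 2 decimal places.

By the law of cosines, QR² = RP² + PQ² − 2·RP·PQ·cos P = 55.307, so QR ≈ 7.4369.
The bisector from P has length 2·RP·PQ·cos(∠P/2)/(RP+PQ) ≈ 6.1208.

6.12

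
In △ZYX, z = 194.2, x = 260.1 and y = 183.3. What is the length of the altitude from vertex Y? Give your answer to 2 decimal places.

Semiperimeter s = (194.2 + 183.3 + 260.1)/2 = 318.8.
Heron's formula: area = √(318.8·124.6·135.5·58.7) ≈ 17775.
The altitude from Y has length 2·area/y ≈ 193.94.

193.94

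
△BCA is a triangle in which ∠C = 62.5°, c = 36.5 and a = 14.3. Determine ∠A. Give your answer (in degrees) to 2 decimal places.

∠A ≈ 20.34°

Law of sines: sin A = a·sin C/c ≈ 0.34751.
Since c ≥ a, only the acute value applies: ∠A ≈ 20.34°.
Then ∠B = 180° − ∠C − ∠A ≈ 97.16°.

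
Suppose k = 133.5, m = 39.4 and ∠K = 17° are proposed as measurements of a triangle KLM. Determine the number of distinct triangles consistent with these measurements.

1

m·sin K = 39.4·sin(17°) ≈ 11.52.
Since k ≥ m, exactly one triangle exists.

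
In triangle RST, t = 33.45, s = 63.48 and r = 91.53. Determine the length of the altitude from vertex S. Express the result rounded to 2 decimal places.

h_S ≈ 21.73

Semiperimeter p = (91.53 + 63.48 + 33.45)/2 = 94.23.
Heron's formula: area = √(94.23·2.7·30.75·60.78) ≈ 689.57.
The altitude from S has length 2·area/s ≈ 21.726.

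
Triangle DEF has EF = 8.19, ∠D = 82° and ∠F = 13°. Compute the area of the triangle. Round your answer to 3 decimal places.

The third angle is ∠E = 180° − ∠F − ∠D = 85.00°.
Law of sines: FD = EF·sin E/sin D ≈ 8.239.
Law of sines: DE = EF·sin F/sin D ≈ 1.8605.
Area = ½·EF·FD·sin F ≈ 7.5896.

area ≈ 7.590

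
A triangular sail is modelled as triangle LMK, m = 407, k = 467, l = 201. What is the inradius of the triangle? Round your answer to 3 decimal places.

75.893

Semiperimeter s = (201 + 407 + 467)/2 = 537.5.
Heron's formula: area = √(537.5·336.5·130.5·70.5) ≈ 40793.
Inradius = area/s = 40793/537.5 ≈ 75.893.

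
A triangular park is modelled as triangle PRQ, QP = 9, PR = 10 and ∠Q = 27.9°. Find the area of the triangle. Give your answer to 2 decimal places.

Law of sines: sin R = QP·sin Q/PR ≈ 0.42114.
Since PR ≥ QP, only the acute value applies: ∠R ≈ 24.91°.
Then ∠P = 180° − ∠Q − ∠R ≈ 127.19°.
Law of sines gives RQ = PR·sin P/sin Q ≈ 17.024.
Area = ½·PR·QP·sin P ≈ 35.847.

area ≈ 35.85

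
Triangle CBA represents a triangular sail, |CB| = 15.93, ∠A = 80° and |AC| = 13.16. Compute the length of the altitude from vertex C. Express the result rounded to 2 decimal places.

h_C ≈ 12.96

Law of sines: sin B = |AC|·sin A/|CB| ≈ 0.81356.
Since |CB| ≥ |AC|, only the acute value applies: ∠B ≈ 54.45°.
Then ∠C = 180° − ∠A − ∠B ≈ 45.55°.
Law of sines gives |BA| = |CB|·sin C/sin A ≈ 11.548.
Area = ½·|CB|·|AC|·sin C ≈ 74.832.
The altitude from C has length 2·area/|BA| ≈ 12.96.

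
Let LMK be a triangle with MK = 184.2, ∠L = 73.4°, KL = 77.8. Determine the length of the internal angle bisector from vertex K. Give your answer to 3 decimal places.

82.107

Law of sines: sin M = KL·sin L/MK ≈ 0.40476.
Since MK ≥ KL, only the acute value applies: ∠M ≈ 23.88°.
Then ∠K = 180° − ∠L − ∠M ≈ 82.72°.
Law of sines gives LM = MK·sin K/sin L ≈ 190.66.
The bisector from K has length 2·MK·KL·cos(∠K/2)/(MK+KL) ≈ 82.107.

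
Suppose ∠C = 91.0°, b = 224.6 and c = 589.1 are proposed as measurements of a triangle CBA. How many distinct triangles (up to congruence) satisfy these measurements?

b·sin C = 224.6·sin(91.0°) ≈ 224.6.
Since ∠C is not acute, a triangle exists only if c > b; here c > b, so there is exactly one triangle.

1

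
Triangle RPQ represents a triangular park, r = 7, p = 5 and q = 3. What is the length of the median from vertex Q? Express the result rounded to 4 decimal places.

Median from Q: ½√(2·r² + 2·p² − q²) ≈ 5.8949.

m_Q ≈ 5.8949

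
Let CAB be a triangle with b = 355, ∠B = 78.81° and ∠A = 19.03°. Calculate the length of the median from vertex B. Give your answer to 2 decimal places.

199.29

The third angle is ∠C = 180° − ∠A − ∠B = 82.16°.
Law of sines: c = b·sin C/sin B ≈ 358.5.
Law of sines: a = b·sin A/sin B ≈ 118.
Median from B: ½√(2·c² + 2·a² − b²) ≈ 199.29.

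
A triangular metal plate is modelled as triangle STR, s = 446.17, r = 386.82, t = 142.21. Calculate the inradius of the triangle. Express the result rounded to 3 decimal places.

Semiperimeter p = (446.17 + 142.21 + 386.82)/2 = 487.6.
Heron's formula: area = √(487.6·41.43·345.39·100.78) ≈ 26517.
Inradius = area/p = 26517/487.6 ≈ 54.384.

54.384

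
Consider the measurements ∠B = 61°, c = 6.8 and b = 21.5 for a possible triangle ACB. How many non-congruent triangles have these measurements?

1

c·sin B = 6.8·sin(61°) ≈ 5.947.
Since b ≥ c, exactly one triangle exists.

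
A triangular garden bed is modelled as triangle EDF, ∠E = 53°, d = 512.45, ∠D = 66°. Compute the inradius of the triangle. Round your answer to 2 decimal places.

138.37

The third angle is ∠F = 180° − ∠E − ∠D = 61.00°.
Law of sines: e = d·sin E/sin D ≈ 447.99.
Law of sines: f = d·sin F/sin D ≈ 490.61.
Area = ½·d·e·sin F ≈ 1.0039e+05.
Semiperimeter s = (447.99+512.45+490.61)/2 = 725.53.
Inradius = area/s = 1.0039e+05/725.53 ≈ 138.37.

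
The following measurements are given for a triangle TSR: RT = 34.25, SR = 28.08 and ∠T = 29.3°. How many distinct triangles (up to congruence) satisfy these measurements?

RT·sin T = 34.25·sin(29.3°) ≈ 16.76.
Since RT sin T < SR < RT (16.76 < 28.08 < 34.25), two triangles exist.

2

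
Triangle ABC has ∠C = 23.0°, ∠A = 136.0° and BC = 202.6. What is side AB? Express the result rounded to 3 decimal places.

The third angle is ∠B = 180° − ∠C − ∠A = 21.00°.
Law of sines: AB = BC·sin C/sin A ≈ 113.96.

113.958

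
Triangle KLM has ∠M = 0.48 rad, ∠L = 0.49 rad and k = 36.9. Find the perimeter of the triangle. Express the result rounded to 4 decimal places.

The third angle is ∠K = π − ∠L − ∠M = 2.172 rad.
Law of sines: l = k·sin L/sin K ≈ 21.053.
Law of sines: m = k·sin M/sin K ≈ 20.657.
Semiperimeter s = (36.9+21.053+20.657)/2 = 39.305.
Perimeter = 36.9 + 21.053 + 20.657 = 78.61.

78.6097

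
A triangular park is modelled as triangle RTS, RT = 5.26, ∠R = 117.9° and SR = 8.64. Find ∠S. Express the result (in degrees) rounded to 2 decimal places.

By the law of cosines, TS² = SR² + RT² − 2·SR·RT·cos R = 144.85, so TS ≈ 12.035.
Law of cosines again: cos S = (TS² + SR² − RT²)/(2·TS·SR) ≈ 0.92240, so ∠S ≈ 22.72°.

22.72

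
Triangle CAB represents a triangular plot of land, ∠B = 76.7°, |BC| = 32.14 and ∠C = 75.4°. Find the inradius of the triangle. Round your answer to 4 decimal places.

r ≈ 12.5655

The third angle is ∠A = 180° − ∠B − ∠C = 27.90°.
Law of sines: |AB| = |BC|·sin C/sin A ≈ 66.468.
Law of sines: |CA| = |BC|·sin B/sin A ≈ 66.843.
Area = ½·|BC|·|AB|·sin B ≈ 1039.5.
Semiperimeter s = (66.468+32.14+66.843)/2 = 82.725.
Inradius = area/s = 1039.5/82.725 ≈ 12.565.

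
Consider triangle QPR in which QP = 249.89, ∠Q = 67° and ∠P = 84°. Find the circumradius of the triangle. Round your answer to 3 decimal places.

257.720

The third angle is ∠R = 180° − ∠Q − ∠P = 29.00°.
Law of sines: PR = QP·sin Q/sin R ≈ 474.46.
Law of sines: RQ = QP·sin P/sin R ≈ 512.62.
Circumradius = QP/(2 sin R) ≈ 257.72.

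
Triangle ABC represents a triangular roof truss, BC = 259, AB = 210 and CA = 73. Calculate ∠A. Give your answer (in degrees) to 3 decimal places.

By the law of cosines, cos A = (CA² + AB² − BC²) / (2·CA·AB) ≈ -0.57573, so ∠A ≈ 125.15°.

125.151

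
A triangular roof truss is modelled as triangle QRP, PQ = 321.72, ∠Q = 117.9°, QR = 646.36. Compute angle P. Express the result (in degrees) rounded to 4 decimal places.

42.4642

By the law of cosines, RP² = PQ² + QR² − 2·PQ·QR·cos Q = 7.1589e+05, so RP ≈ 846.11.
Law of cosines again: cos P = (RP² + PQ² − QR²)/(2·RP·PQ) ≈ 0.73770, so ∠P ≈ 42.46°.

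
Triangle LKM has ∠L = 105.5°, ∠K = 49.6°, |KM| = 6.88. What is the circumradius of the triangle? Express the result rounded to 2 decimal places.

The third angle is ∠M = 180° − ∠L − ∠K = 24.90°.
Law of sines: |ML| = |KM|·sin K/sin L ≈ 5.4371.
Law of sines: |LK| = |KM|·sin M/sin L ≈ 3.0061.
Circumradius = |KM|/(2 sin L) ≈ 3.5698.

R ≈ 3.57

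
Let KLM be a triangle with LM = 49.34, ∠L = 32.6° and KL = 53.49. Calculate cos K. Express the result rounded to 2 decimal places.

By the law of cosines, MK² = KL² + LM² − 2·KL·LM·cos L = 848.82, so MK ≈ 29.135.
Law of cosines again: cos K = (MK² + KL² − LM²)/(2·MK·KL) ≈ 0.40925, so ∠K ≈ 65.84°.

cos K ≈ 0.41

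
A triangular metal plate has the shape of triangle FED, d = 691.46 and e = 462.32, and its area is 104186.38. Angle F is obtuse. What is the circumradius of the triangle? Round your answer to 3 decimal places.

R ≈ 832.100

From area = ½·e·d·sin F, we get sin F = 2·area/(e·d) ≈ 0.65183.
Taking the obtuse solution, ∠F ≈ 139.32°.
Law of cosines then gives f ≈ 1084.8.
Circumradius = f/(2 sin F) ≈ 832.1.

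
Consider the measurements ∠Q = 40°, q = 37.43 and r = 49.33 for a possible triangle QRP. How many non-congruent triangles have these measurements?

2

r·sin Q = 49.33·sin(40°) ≈ 31.71.
Since r sin Q < q < r (31.71 < 37.43 < 49.33), two triangles exist.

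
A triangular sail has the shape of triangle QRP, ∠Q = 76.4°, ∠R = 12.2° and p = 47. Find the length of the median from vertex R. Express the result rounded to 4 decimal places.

46.0855

The third angle is ∠P = 180° − ∠Q − ∠R = 91.40°.
Law of sines: q = p·sin Q/sin P ≈ 45.696.
Law of sines: r = p·sin R/sin P ≈ 9.9352.
Median from R: ½√(2·p² + 2·q² − r²) ≈ 46.086.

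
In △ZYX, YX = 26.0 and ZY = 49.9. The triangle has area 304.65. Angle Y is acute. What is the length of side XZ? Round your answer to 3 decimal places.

29.583

From area = ½·ZY·YX·sin Y, we get sin Y = 2·area/(ZY·YX) ≈ 0.46963.
Taking the acute solution, ∠Y ≈ 0.489 rad.
Law of cosines then gives XZ ≈ 29.583.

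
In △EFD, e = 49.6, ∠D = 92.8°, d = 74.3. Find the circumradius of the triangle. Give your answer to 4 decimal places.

Law of sines: sin E = e·sin D/d ≈ 0.66677.
Since d ≥ e, only the acute value applies: ∠E ≈ 41.82°.
Then ∠F = 180° − ∠D − ∠E ≈ 45.38°.
Law of sines gives f = d·sin F/sin D ≈ 52.95.
Circumradius = d/(2 sin D) ≈ 37.194.

R ≈ 37.1944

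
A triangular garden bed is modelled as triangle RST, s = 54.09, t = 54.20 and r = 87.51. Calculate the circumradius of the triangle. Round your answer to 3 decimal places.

45.961

By the law of cosines, cos R = (s² + t² − r²) / (2·s·t) ≈ -0.30608, so ∠R ≈ 107.82°.
Circumradius = r/(2 sin R) ≈ 45.961.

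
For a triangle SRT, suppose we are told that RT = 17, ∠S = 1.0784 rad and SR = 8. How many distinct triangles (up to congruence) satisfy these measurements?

SR·sin S = 8·sin(1.0784 rad) ≈ 7.05.
Since RT ≥ SR, exactly one triangle exists.

1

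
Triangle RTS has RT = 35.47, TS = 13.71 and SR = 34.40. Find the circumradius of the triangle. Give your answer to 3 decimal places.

By the law of cosines, cos R = (SR² + RT² − TS²) / (2·SR·RT) ≈ 0.92345, so ∠R ≈ 22.56°.
Circumradius = TS/(2 sin R) ≈ 17.864.

17.864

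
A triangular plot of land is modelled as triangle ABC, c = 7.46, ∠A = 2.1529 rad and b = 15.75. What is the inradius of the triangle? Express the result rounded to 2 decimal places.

By the law of cosines, a² = b² + c² − 2·b·c·cos A = 432.91, so a ≈ 20.806.
Area = ½·b·c·sin A ≈ 49.072.
Semiperimeter s = (20.806+15.75+7.46)/2 = 22.008.
Inradius = area/s = 49.072/22.008 ≈ 2.2297.

2.23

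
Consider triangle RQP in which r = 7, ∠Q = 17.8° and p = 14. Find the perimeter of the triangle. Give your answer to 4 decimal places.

By the law of cosines, q² = p² + r² − 2·p·r·cos Q = 58.383, so q ≈ 7.6409.
Semiperimeter s = (7+7.6409+14)/2 = 14.32.
Perimeter = 7 + 7.6409 + 14 = 28.641.

28.6409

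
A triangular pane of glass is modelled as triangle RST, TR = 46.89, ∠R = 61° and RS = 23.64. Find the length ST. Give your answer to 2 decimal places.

41.02

By the law of cosines, ST² = TR² + RS² − 2·TR·RS·cos R = 1682.7, so ST ≈ 41.021.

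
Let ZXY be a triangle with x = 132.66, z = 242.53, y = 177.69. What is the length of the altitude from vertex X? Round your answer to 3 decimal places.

173.929

Semiperimeter s = (242.53 + 132.66 + 177.69)/2 = 276.44.
Heron's formula: area = √(276.44·33.91·143.78·98.75) ≈ 11537.
The altitude from X has length 2·area/x ≈ 173.93.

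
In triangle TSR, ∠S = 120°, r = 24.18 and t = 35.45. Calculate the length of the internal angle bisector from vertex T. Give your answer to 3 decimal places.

By the law of cosines, s² = r² + t² − 2·r·t·cos S = 2698.6, so s ≈ 51.948.
Law of cosines again: cos T = (s² + r² − t²)/(2·s·r) ≈ 0.80668, so ∠T ≈ 36.23°.
The bisector from T has length 2·s·r·cos(∠T/2)/(s+r) ≈ 31.364.

31.364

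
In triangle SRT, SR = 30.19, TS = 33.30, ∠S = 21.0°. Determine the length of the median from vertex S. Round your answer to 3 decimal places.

m_S ≈ 31.215

By the law of cosines, RT² = TS² + SR² − 2·TS·SR·cos S = 143.22, so RT ≈ 11.967.
Median from S: ½√(2·TS² + 2·SR² − RT²) ≈ 31.215.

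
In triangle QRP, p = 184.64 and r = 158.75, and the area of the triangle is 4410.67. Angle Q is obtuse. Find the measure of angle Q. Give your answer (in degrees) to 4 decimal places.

162.4853

From area = ½·r·p·sin Q, we get sin Q = 2·area/(r·p) ≈ 0.30095.
Taking the obtuse solution, ∠Q ≈ 162.49°.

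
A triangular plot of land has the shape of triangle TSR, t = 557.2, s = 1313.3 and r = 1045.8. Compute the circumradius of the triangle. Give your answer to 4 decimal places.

682.9989

By the law of cosines, cos T = (s² + r² − t²) / (2·s·r) ≈ 0.91302, so ∠T ≈ 24.07°.
Circumradius = t/(2 sin T) ≈ 683.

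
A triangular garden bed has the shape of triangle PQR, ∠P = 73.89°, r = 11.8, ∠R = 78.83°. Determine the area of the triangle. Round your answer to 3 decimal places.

The third angle is ∠Q = 180° − ∠R − ∠P = 27.28°.
Law of sines: p = r·sin P/sin R ≈ 11.556.
Law of sines: q = r·sin Q/sin R ≈ 5.5128.
Area = ½·r·p·sin Q ≈ 31.248.

31.248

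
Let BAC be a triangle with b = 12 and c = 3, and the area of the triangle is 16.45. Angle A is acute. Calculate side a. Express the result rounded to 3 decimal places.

11.125

From area = ½·c·b·sin A, we get sin A = 2·area/(c·b) ≈ 0.91389.
Taking the acute solution, ∠A ≈ 66.05°.
Law of cosines then gives a ≈ 11.125.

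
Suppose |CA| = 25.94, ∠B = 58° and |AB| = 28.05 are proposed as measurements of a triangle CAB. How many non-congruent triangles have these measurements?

|AB|·sin B = 28.05·sin(58°) ≈ 23.79.
Since |AB| sin B < |CA| < |AB| (23.79 < 25.94 < 28.05), two triangles exist.

2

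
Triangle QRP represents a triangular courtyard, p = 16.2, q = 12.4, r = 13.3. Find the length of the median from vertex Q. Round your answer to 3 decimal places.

m_Q ≈ 13.462

Median from Q: ½√(2·r² + 2·p² − q²) ≈ 13.462.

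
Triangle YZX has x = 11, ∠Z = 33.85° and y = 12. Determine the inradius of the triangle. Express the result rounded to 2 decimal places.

By the law of cosines, z² = x² + y² − 2·x·y·cos Z = 45.748, so z ≈ 6.7638.
Area = ½·x·y·sin Z ≈ 36.763.
Semiperimeter s = (12+6.7638+11)/2 = 14.882.
Inradius = area/s = 36.763/14.882 ≈ 2.4703.

2.47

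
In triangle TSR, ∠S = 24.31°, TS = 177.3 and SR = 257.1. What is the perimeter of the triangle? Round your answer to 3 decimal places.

By the law of cosines, RT² = TS² + SR² − 2·TS·SR·cos S = 14452, so RT ≈ 120.22.
Semiperimeter s = (257.1+120.22+177.3)/2 = 277.31.
Perimeter = 257.1 + 120.22 + 177.3 = 554.62.

554.615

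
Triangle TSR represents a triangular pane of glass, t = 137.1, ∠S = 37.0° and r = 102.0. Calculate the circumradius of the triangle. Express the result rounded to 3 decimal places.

68.832

By the law of cosines, s² = r² + t² − 2·r·t·cos S = 6863.9, so s ≈ 82.848.
Area = ½·r·t·sin S ≈ 4208.
Circumradius = s/(2 sin S) ≈ 68.832.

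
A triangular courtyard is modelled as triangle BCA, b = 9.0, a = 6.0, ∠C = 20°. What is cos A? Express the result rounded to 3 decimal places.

By the law of cosines, c² = a² + b² − 2·a·b·cos C = 15.513, so c ≈ 3.9387.
Law of cosines again: cos A = (b² + c² − a²)/(2·b·c) ≈ 0.85355, so ∠A ≈ 31.40°.

0.854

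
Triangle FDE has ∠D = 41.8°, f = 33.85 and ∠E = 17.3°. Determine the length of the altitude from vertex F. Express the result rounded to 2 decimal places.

h_F ≈ 7.82

The third angle is ∠F = 180° − ∠D − ∠E = 120.90°.
Law of sines: d = f·sin D/sin F ≈ 26.294.
Law of sines: e = f·sin E/sin F ≈ 11.731.
Area = ½·f·d·sin E ≈ 132.34.
The altitude from F has length 2·area/f ≈ 7.8192.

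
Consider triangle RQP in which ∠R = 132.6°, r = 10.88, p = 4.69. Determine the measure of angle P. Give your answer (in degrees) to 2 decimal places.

18.50

Law of sines: sin P = p·sin R/r ≈ 0.31731.
Since r ≥ p, only the acute value applies: ∠P ≈ 18.50°.
Then ∠Q = 180° − ∠R − ∠P ≈ 28.90°.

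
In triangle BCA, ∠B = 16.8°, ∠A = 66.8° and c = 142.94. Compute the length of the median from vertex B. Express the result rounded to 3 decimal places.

136.099

The third angle is ∠C = 180° − ∠A − ∠B = 96.40°.
Law of sines: b = c·sin B/sin C ≈ 41.573.
Law of sines: a = c·sin A/sin C ≈ 132.21.
Median from B: ½√(2·c² + 2·a² − b²) ≈ 136.1.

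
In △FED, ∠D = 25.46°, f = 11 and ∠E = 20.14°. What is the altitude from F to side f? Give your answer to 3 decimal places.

The third angle is ∠F = 180° − ∠E − ∠D = 134.40°.
Law of sines: e = f·sin E/sin F ≈ 5.3011.
Law of sines: d = f·sin D/sin F ≈ 6.6184.
Area = ½·f·e·sin D ≈ 12.534.
The altitude from F has length 2·area/f ≈ 2.2788.

h_F ≈ 2.279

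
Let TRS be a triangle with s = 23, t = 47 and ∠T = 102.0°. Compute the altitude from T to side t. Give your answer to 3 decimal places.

Law of sines: sin S = s·sin T/t ≈ 0.47867.
Since t ≥ s, only the acute value applies: ∠S ≈ 28.60°.
Then ∠R = 180° − ∠T − ∠S ≈ 49.40°.
Law of sines gives r = t·sin R/sin T ≈ 36.484.
Area = ½·t·s·sin R ≈ 410.4.
The altitude from T has length 2·area/t ≈ 17.464.

h_T ≈ 17.464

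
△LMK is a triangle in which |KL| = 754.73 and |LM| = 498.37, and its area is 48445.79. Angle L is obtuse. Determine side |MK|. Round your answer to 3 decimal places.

From area = ½·|KL|·|LM|·sin L, we get sin L = 2·area/(|KL|·|LM|) ≈ 0.25760.
Taking the obtuse solution, ∠L ≈ 165.07°.
Law of cosines then gives |MK| ≈ 1242.9.

1242.929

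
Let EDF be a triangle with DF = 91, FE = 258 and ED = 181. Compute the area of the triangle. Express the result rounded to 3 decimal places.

Semiperimeter s = (91 + 258 + 181)/2 = 265.
Heron's formula: area = √(265·174·7·84) ≈ 5207.

area ≈ 5206.984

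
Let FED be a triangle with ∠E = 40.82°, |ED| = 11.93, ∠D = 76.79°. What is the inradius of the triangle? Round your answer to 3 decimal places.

The third angle is ∠F = 180° − ∠E − ∠D = 62.39°.
Law of sines: |DF| = |ED|·sin E/sin F ≈ 8.8007.
Law of sines: |FE| = |ED|·sin D/sin F ≈ 13.107.
Area = ½·|ED|·|DF|·sin D ≈ 51.107.
Semiperimeter s = (11.93+8.8007+13.107)/2 = 16.919.
Inradius = area/s = 51.107/16.919 ≈ 3.0207.

r ≈ 3.021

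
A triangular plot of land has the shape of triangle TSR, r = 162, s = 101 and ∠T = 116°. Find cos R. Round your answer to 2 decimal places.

cos R ≈ 0.76

By the law of cosines, t² = s² + r² − 2·s·r·cos T = 50790, so t ≈ 225.37.
Law of cosines again: cos R = (t² + s² − r²)/(2·t·s) ≈ 0.76327, so ∠R ≈ 40.25°.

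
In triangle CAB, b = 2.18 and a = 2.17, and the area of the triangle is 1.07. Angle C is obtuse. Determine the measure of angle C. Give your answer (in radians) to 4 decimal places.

∠C ≈ 2.6722 rad

From area = ½·a·b·sin C, we get sin C = 2·area/(a·b) ≈ 0.45237.
Taking the obtuse solution, ∠C ≈ 2.6722 rad.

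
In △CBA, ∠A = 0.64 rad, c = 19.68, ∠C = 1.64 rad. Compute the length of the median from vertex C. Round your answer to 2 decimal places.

The third angle is ∠B = π − ∠A − ∠C = 0.862 rad.
Law of sines: b = c·sin B/sin C ≈ 14.971.
Law of sines: a = c·sin A/sin C ≈ 11.781.
Median from C: ½√(2·b² + 2·a² − c²) ≈ 9.1995.

m_C ≈ 9.20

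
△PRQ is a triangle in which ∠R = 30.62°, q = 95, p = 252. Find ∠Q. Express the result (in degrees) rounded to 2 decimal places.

∠Q ≈ 15.87°

By the law of cosines, r² = q² + p² − 2·q·p·cos R = 31325, so r ≈ 176.99.
Law of cosines again: cos Q = (p² + r² − q²)/(2·p·r) ≈ 0.96190, so ∠Q ≈ 15.87°.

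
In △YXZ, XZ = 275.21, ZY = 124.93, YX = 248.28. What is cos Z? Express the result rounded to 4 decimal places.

By the law of cosines, cos Z = (XZ² + ZY² − YX²) / (2·XZ·ZY) ≈ 0.43199, so ∠Z ≈ 1.124 rad.

0.4320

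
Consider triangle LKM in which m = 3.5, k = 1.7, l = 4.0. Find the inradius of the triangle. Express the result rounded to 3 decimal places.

Semiperimeter s = (4 + 1.7 + 3.5)/2 = 4.6.
Heron's formula: area = √(4.6·0.6·2.9·1.1) ≈ 2.9672.
Inradius = area/s = 2.9672/4.6 ≈ 0.64505.

r ≈ 0.645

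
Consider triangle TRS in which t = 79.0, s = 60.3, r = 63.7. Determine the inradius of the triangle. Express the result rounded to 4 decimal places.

18.5803

Semiperimeter p = (79 + 63.7 + 60.3)/2 = 101.5.
Heron's formula: area = √(101.5·22.5·37.8·41.2) ≈ 1885.9.
Inradius = area/p = 1885.9/101.5 ≈ 18.58.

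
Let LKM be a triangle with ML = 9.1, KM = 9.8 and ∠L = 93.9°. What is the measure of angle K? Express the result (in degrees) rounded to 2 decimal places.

Law of sines: sin K = ML·sin L/KM ≈ 0.92642.
Since KM ≥ ML, only the acute value applies: ∠K ≈ 67.88°.
Then ∠M = 180° − ∠L − ∠K ≈ 18.22°.

67.88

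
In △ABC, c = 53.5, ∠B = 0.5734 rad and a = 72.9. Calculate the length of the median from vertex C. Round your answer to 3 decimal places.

By the law of cosines, b² = c² + a² − 2·c·a·cos B = 1623.9, so b ≈ 40.298.
Median from C: ½√(2·a² + 2·b² − c²) ≈ 52.475.

m_C ≈ 52.475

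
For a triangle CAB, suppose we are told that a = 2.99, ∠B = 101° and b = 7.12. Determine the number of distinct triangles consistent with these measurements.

1

a·sin B = 2.99·sin(101°) ≈ 2.935.
Since ∠B is not acute, a triangle exists only if b > a; here b > a, so there is exactly one triangle.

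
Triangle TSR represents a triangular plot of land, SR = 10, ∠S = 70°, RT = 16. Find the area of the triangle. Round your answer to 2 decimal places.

Law of sines: sin T = SR·sin S/RT ≈ 0.58731.
Since RT ≥ SR, only the acute value applies: ∠T ≈ 35.97°.
Then ∠R = 180° − ∠S − ∠T ≈ 74.03°.
Law of sines gives TS = RT·sin R/sin S ≈ 16.37.
Area = ½·RT·SR·sin R ≈ 76.914.

area ≈ 76.91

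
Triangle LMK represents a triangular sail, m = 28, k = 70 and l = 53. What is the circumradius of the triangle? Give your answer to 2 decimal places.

R ≈ 38.98

By the law of cosines, cos L = (m² + k² − l²) / (2·m·k) ≈ 0.73342, so ∠L ≈ 42.83°.
Circumradius = l/(2 sin L) ≈ 38.983.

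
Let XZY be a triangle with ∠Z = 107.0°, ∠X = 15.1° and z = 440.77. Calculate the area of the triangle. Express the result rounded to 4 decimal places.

The third angle is ∠Y = 180° − ∠X − ∠Z = 57.90°.
Law of sines: x = z·sin X/sin Z ≈ 120.07.
Law of sines: y = z·sin Y/sin Z ≈ 390.45.
Area = ½·z·x·sin Y ≈ 22416.

area ≈ 22416.0408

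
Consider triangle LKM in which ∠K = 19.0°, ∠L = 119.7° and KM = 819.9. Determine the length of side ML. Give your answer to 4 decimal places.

307.3033

The third angle is ∠M = 180° − ∠L − ∠K = 41.30°.
Law of sines: ML = KM·sin K/sin L ≈ 307.3.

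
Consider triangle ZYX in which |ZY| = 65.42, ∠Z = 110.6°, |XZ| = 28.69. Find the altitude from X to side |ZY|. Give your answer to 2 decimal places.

By the law of cosines, |YX|² = |XZ|² + |ZY|² − 2·|XZ|·|ZY|·cos Z = 6423.6, so |YX| ≈ 80.148.
Area = ½·|XZ|·|ZY|·sin Z ≈ 878.44.
The altitude from X has length 2·area/|ZY| ≈ 26.856.

26.86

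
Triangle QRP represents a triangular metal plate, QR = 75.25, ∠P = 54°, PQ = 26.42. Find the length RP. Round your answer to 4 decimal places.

Law of sines: sin R = PQ·sin P/QR ≈ 0.28404.
Since QR ≥ PQ, only the acute value applies: ∠R ≈ 16.50°.
Then ∠Q = 180° − ∠P − ∠R ≈ 109.50°.
Law of sines gives RP = QR·sin Q/sin P ≈ 87.68.

87.6799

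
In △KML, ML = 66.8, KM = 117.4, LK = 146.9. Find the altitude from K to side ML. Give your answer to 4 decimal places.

Semiperimeter s = (66.8 + 146.9 + 117.4)/2 = 165.55.
Heron's formula: area = √(165.55·98.75·18.65·48.15) ≈ 3831.5.
The altitude from K has length 2·area/ML ≈ 114.72.

h_K ≈ 114.7161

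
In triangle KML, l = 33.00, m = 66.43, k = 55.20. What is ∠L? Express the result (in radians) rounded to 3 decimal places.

∠L ≈ 0.518 rad

By the law of cosines, cos L = (k² + m² − l²) / (2·k·m) ≈ 0.86871, so ∠L ≈ 0.518 rad.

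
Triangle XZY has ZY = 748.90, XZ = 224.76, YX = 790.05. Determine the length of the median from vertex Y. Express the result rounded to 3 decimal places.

m_Y ≈ 761.502

Median from Y: ½√(2·ZY² + 2·YX² − XZ²) ≈ 761.5.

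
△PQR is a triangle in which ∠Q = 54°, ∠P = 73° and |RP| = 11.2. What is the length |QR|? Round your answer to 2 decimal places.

13.24

The third angle is ∠R = 180° − ∠P − ∠Q = 53.00°.
Law of sines: |QR| = |RP|·sin P/sin Q ≈ 13.239.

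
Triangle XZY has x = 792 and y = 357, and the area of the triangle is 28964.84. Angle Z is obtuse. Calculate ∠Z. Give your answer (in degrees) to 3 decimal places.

∠Z ≈ 168.177°

From area = ½·y·x·sin Z, we get sin Z = 2·area/(y·x) ≈ 0.20488.
Taking the obtuse solution, ∠Z ≈ 168.18°.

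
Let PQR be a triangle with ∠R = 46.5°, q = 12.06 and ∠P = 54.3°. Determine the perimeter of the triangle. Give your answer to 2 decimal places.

perimeter ≈ 30.94

The third angle is ∠Q = 180° − ∠R − ∠P = 79.20°.
Law of sines: p = q·sin P/sin Q ≈ 9.9703.
Law of sines: r = q·sin R/sin Q ≈ 8.9058.
Semiperimeter s = (9.9703+12.06+8.9058)/2 = 15.468.
Perimeter = 9.9703 + 12.06 + 8.9058 = 30.936.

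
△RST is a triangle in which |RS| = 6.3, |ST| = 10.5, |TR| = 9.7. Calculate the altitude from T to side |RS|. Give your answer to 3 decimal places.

Semiperimeter s = (10.5 + 9.7 + 6.3)/2 = 13.25.
Heron's formula: area = √(13.25·2.75·3.55·6.95) ≈ 29.983.
The altitude from T has length 2·area/|RS| ≈ 9.5185.

9.519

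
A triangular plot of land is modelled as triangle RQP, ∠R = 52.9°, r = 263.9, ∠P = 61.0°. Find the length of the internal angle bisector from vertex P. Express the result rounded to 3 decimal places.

t_P ≈ 242.881

The third angle is ∠Q = 180° − ∠P − ∠R = 66.10°.
Law of sines: q = r·sin Q/sin R ≈ 302.5.
Law of sines: p = r·sin P/sin R ≈ 289.39.
The bisector from P has length 2·r·q·cos(∠P/2)/(r+q) ≈ 242.88.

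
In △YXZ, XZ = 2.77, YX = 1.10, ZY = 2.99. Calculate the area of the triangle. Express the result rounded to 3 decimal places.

area ≈ 1.523

Semiperimeter s = (2.77 + 2.99 + 1.1)/2 = 3.43.
Heron's formula: area = √(3.43·0.66·0.44·2.33) ≈ 1.5234.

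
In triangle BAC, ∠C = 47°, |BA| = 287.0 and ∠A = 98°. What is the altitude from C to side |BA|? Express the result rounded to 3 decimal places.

The third angle is ∠B = 180° − ∠A − ∠C = 35.00°.
Law of sines: |AC| = |BA|·sin B/sin C ≈ 225.08.
Law of sines: |CB| = |BA|·sin A/sin C ≈ 388.6.
Area = ½·|BA|·|AC|·sin A ≈ 31985.
The altitude from C has length 2·area/|BA| ≈ 222.89.

222.894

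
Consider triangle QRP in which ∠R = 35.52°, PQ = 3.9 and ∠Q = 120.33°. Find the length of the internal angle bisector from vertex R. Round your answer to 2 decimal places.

The third angle is ∠P = 180° − ∠Q − ∠R = 24.15°.
Law of sines: RP = PQ·sin Q/sin R ≈ 5.794.
Law of sines: QR = PQ·sin P/sin R ≈ 2.7464.
The bisector from R has length 2·QR·RP·cos(∠R/2)/(QR+RP) ≈ 3.5488.

3.55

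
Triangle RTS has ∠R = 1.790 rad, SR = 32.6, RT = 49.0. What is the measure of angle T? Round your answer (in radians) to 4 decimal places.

By the law of cosines, TS² = SR² + RT² − 2·SR·RT·cos R = 4158.5, so TS ≈ 64.486.
Law of cosines again: cos T = (RT² + TS² − SR²)/(2·RT·TS) ≈ 0.86978, so ∠T ≈ 0.516 rad.

∠T ≈ 0.5160 rad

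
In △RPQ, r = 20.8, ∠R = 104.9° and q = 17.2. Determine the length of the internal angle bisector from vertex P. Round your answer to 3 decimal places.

Law of sines: sin Q = q·sin R/r ≈ 0.79912.
Since r ≥ q, only the acute value applies: ∠Q ≈ 53.05°.
Then ∠P = 180° − ∠R − ∠Q ≈ 22.05°.
Law of sines gives p = r·sin P/sin R ≈ 8.0817.
The bisector from P has length 2·q·r·cos(∠P/2)/(q+r) ≈ 18.482.

18.482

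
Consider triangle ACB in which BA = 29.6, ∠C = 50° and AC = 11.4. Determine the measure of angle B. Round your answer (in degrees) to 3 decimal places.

Law of sines: sin B = AC·sin C/BA ≈ 0.29503.
Since BA ≥ AC, only the acute value applies: ∠B ≈ 17.16°.
Then ∠A = 180° − ∠C − ∠B ≈ 112.84°.

∠B ≈ 17.159°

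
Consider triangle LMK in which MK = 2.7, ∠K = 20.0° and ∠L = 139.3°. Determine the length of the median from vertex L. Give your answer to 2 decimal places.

The third angle is ∠M = 180° − ∠K − ∠L = 20.70°.
Law of sines: KL = MK·sin M/sin L ≈ 1.4636.
Law of sines: LM = MK·sin K/sin L ≈ 1.4161.
Median from L: ½√(2·KL² + 2·LM² − MK²) ≈ 0.5012.

0.50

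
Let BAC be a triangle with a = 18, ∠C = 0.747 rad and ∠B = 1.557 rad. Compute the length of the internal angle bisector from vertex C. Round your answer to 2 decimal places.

The third angle is ∠A = π − ∠C − ∠B = 0.838 rad.
Law of sines: b = a·sin B/sin A ≈ 24.223.
Law of sines: c = a·sin C/sin A ≈ 16.459.
The bisector from C has length 2·b·a·cos(∠C/2)/(b+a) ≈ 19.229.

t_C ≈ 19.23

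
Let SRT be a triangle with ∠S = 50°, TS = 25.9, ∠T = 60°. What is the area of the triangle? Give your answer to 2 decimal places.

The third angle is ∠R = 180° − ∠T − ∠S = 70.00°.
Law of sines: RT = TS·sin S/sin R ≈ 21.114.
Law of sines: SR = TS·sin T/sin R ≈ 23.87.
Area = ½·TS·RT·sin T ≈ 236.79.

area ≈ 236.79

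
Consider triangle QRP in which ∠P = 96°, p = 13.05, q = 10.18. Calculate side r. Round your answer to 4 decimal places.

7.1701

Law of sines: sin Q = q·sin P/p ≈ 0.77580.
Since p ≥ q, only the acute value applies: ∠Q ≈ 50.88°.
Then ∠R = 180° − ∠P − ∠Q ≈ 33.12°.
Law of sines gives r = p·sin R/sin P ≈ 7.1701.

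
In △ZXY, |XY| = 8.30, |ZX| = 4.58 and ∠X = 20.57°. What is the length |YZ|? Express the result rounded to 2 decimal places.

By the law of cosines, |YZ|² = |ZX|² + |XY|² − 2·|ZX|·|XY|·cos X = 18.686, so |YZ| ≈ 4.3227.

4.32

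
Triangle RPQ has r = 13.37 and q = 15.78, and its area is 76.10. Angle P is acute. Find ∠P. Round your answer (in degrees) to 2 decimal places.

From area = ½·q·r·sin P, we get sin P = 2·area/(q·r) ≈ 0.72140.
Taking the acute solution, ∠P ≈ 46.17°.

46.17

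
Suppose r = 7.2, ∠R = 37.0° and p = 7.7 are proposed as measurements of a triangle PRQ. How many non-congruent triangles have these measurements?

p·sin R = 7.7·sin(37.0°) ≈ 4.634.
Since p sin R < r < p (4.634 < 7.2 < 7.7), two triangles exist.

2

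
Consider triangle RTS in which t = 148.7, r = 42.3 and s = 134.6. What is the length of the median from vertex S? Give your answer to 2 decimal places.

m_S ≈ 86.15

Median from S: ½√(2·r² + 2·t² − s²) ≈ 86.146.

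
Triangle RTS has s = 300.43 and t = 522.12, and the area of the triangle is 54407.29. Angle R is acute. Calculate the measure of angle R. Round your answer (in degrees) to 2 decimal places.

From area = ½·t·s·sin R, we get sin R = 2·area/(t·s) ≈ 0.69370.
Taking the acute solution, ∠R ≈ 43.92°.

∠R ≈ 43.92°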